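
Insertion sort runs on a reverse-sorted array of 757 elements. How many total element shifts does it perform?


Sum of shifts = 1 + 2 + 3 + ... + 756
= 757 * 756 / 2
= 572292 / 2
= 286146


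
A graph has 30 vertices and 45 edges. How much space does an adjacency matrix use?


Adjacency matrix: V x V grid of entries
Space = V^2 = 30^2 = 30 * 30 = 900


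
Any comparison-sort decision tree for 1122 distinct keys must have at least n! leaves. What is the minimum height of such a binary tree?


A binary decision tree of height h has at most 2^h leaves and needs at least n! of them, so h >= ceil(log2(n!)).
1122! is far too large to multiply out, so use Stirling's series:
  ln(n!) ~ n ln n - n + (1/2) ln(2 pi n) + 1/(12n)  (error below 1/(360 n^3), negligible here)
  ln(1122) = 7.0228681
  n ln n = 1122 * 7.0228681 = 7879.6580
  (1/2) ln(2 pi * 1122) = (1/2) ln(7049.7339) = 4.4304
  1/(12*1122) = 0.0001
  ln(1122!) ~ 7879.6580 - 1122 + 4.4304 + 0.0001 = 6762.0885
Convert to base 2: log2(1122!) = 6762.0885 / ln 2 = 6762.0885 / 0.69314718 = 9755.6316
ceil(9755.6316) = 9756


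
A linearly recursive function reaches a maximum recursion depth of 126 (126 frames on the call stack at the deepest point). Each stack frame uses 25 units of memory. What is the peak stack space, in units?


Maximum recursion depth = 126 frames
Memory per frame = 25 units
Total stack space = depth * frame_size
= 126 * 25 = 3150


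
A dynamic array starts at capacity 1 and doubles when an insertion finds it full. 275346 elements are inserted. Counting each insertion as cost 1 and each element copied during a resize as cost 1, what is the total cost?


n = 275346
Insertion costs: 275346
Resizes copy 1, 2, 4, ... up to the largest power of 2 that is <= n-1 = 275345, i.e. 262144.
Copy costs = 1 + 2 + 4 + 8 + 16 + 32 + 64 + 128 + 256 + 512 + 1024 + 2048 + 4096 + 8192 + 16384 + 32768 + 65536 + 131072 + 262144 = 524287
Total = 275346 + 524287 = 799633


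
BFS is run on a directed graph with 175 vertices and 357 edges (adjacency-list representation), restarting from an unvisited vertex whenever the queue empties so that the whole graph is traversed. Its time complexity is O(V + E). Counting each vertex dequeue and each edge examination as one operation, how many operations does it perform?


A full BFS traversal dequeues each vertex exactly once and examines each directed edge exactly once.
V = 175 (vertex processing cost)
E = 357 (edge examination cost)
Total operations proportional to V + E = 175 + 357 = 532


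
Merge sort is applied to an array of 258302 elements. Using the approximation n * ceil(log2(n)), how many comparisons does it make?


Merge sort divides the array into halves recursively.
Number of levels = ceil(log2(258302)) = 18
At each level, approximately n = 258302 comparisons are needed for merging.
Total comparisons ~ n * ceil(log2(n)) = 258302 * 18 = 4649436


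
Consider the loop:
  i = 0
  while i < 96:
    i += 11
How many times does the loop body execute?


Starting at i = 0, each iteration adds 11.
Iterations until i >= 96:
  Iteration 1: i = 0 -> i = 11
  Iteration 2: i = 11 -> i = 22
  Iteration 3: i = 22 -> i = 33
  Iteration 4: i = 33 -> i = 44
  Iteration 5: i = 44 -> i = 55
  Iteration 6: i = 55 -> i = 66
  Iteration 7: i = 66 -> i = 77
  Iteration 8: i = 77 -> i = 88
  ... continuing ...
Total iterations = ceil(96/11) = 9


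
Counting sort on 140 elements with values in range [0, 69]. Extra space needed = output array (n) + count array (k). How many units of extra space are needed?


Output array size: 140 (to store sorted result)
Count array size: 70 (one slot per possible value, range 0 to 69)
Total extra space = 140 + 70 = 210


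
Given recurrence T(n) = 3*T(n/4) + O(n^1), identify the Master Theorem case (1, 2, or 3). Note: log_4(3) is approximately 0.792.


Master Theorem parameters: a=3, b=4, c=1
log_b(a) = 0.792
Compare b^c with a: 4^1 = 4 > 3, so c > log_b(a).
Comparing c=1 vs log_b(a)=0.792:
1 > 0.792 => Case 3
Result: T(n) = O(n^1)
Master Theorem case = 3


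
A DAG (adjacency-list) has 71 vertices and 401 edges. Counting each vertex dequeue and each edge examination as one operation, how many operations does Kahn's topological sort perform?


V = 71 (vertex processing)
E = 401 (edge processing)
V + E = 71 + 401 = 472


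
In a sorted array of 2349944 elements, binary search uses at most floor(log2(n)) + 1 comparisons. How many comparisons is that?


Halving sequence: 2349944 -> 1174972 -> 587486 -> 293743 -> 146871 -> 73435 -> 36717 -> 18358 -> 9179 -> 4589 -> 2294 -> 1147 -> 573 -> 286 -> 143 -> 71 -> 35 -> 17 -> 8 -> 4 -> 2 -> 1
Number of halvings = 21
Max comparisons = 21 + 1 = 22


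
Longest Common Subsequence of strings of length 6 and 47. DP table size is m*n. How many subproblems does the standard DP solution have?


DP table indexed by positions in both strings.
First string: 6 positions
Second string: 47 positions
Total = 6 * 47 = 282


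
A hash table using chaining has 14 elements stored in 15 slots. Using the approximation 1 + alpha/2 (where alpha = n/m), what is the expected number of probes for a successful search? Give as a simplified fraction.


Load factor alpha = n/m = 14/15
Expected probes = 1 + alpha/2 = 1 + 14/(2*15)
= 1 + 14/30
= 30/30 + 14/30
= 44/30
Simplify: 22/15


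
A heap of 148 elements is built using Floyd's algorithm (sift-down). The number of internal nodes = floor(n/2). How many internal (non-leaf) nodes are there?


Leaf nodes occupy roughly half the array.
Sift-down is called for each internal node, starting from the last one.
Internal nodes = floor(n/2) = floor(148/2) = 74


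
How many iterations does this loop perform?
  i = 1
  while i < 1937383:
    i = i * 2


The loop variable doubles each iteration:
i = 1 -> 2 -> 4 -> 8 -> 16 -> 32 -> 64 -> 128 -> 256 -> 512 -> 1024 -> 2048 -> 4096 -> 8192 -> 16384 -> 32768 -> 65536 -> 131072 -> 262144 -> 524288 -> 1048576 -> 2097152 (stop, 2097152 >= 1937383)
Number of doublings = ceil(log2(1937383)) = 21


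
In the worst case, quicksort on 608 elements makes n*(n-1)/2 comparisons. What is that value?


Sum of comparisons per partition:
607 + 606 + ... + 1 + 0
= 608 * (608 - 1) / 2
= 608 * 607 / 2
= 184528


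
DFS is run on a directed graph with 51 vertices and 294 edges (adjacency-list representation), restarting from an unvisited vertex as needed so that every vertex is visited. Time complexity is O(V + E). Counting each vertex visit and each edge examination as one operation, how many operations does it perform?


A full DFS traversal processes each vertex exactly once (push/pop on stack).
Each directed edge is examined once.
V = 51, E = 294
V + E = 345


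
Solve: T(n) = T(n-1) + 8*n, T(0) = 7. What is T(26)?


Expanding the recurrence:
T(26) = T(25) + 8*26
       = T(24) + 8*25 + 8*26
       ...
       = T(0) + 8*(1 + 2 + ... + 26)
       = 7 + 8 * 26*27/2
       = 7 + 8 * 351
       = 7 + 2808 = 2815


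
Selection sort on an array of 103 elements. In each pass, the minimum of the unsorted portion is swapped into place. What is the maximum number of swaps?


Selection sort performs one swap per pass:
  Pass 1: find min in positions 0 to 102, swap with position 0
  Pass 2: find min in positions 1 to 102, swap with position 1
  Pass 3: find min in positions 2 to 102, swap with position 2
  Pass 4: find min in positions 3 to 102, swap with position 3
  Pass 5: find min in positions 4 to 102, swap with position 4
  ... (97 more passes)
Total passes (and swaps) = n - 1 = 103 - 1 = 102


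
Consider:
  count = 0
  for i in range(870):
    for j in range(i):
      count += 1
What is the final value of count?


For each i, the inner loop runs i times:
  i=0: inner runs 0 times
  i=1: inner runs 1 time
  i=2: inner runs 2 times
  i=3: inner runs 3 times
  i=4: inner runs 4 times
  i=5: inner runs 5 times
  i=6: inner runs 6 times
  i=7: inner runs 7 times
  ...
Total = 0 + 1 + 2 + ... + 869 = 870*(870-1)/2 = 378015


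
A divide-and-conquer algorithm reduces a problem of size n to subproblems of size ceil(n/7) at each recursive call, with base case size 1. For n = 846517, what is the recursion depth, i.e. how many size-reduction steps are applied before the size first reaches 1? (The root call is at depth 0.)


Each step divides the size by 7 (rounding up); after k steps the size is ceil(n/7^k), which equals 1 exactly when 7^k >= n.
So the depth is the smallest k with 7^k >= 846517, i.e. ceil(log_7(846517)).
7^7 = 823543 < 846517 <= 5764801 = 7^8
Recursion depth = 8


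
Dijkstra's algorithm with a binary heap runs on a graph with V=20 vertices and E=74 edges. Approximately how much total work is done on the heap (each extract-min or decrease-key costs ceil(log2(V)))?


Dijkstra with a binary heap: each vertex is extracted once, each edge may relax once.
Each heap operation costs O(log V).
V + E = 20 + 74 = 94
ceil(log2(20)) = 5 (since 2^4 = 16 < 20 <= 32 = 2^5)
Total heap work = (V+E) * ceil(log2(V)) = 94 * 5 = 470


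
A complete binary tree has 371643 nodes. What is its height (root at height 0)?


In a complete binary tree, level k holds nodes 2^k .. 2^(k+1)-1 (1-indexed).
Height = floor(log2(n)) = floor(log2(371643)) = 18
Check: 2^18 = 262144 <= 371643 < 524288 = 2^19


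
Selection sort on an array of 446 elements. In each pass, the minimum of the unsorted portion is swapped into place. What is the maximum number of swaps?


Selection sort performs one swap per pass:
  Pass 1: find min in positions 0 to 445, swap with position 0
  Pass 2: find min in positions 1 to 445, swap with position 1
  Pass 3: find min in positions 2 to 445, swap with position 2
  Pass 4: find min in positions 3 to 445, swap with position 3
  Pass 5: find min in positions 4 to 445, swap with position 4
  ... (440 more passes)
Total passes (and swaps) = n - 1 = 446 - 1 = 445


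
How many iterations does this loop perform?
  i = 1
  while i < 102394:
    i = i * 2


The loop variable doubles each iteration:
i = 1 -> 2 -> 4 -> 8 -> 16 -> 32 -> 64 -> 128 -> 256 -> 512 -> 1024 -> 2048 -> 4096 -> 8192 -> 16384 -> 32768 -> 65536 -> 131072 (stop, 131072 >= 102394)
Number of doublings = ceil(log2(102394)) = 17


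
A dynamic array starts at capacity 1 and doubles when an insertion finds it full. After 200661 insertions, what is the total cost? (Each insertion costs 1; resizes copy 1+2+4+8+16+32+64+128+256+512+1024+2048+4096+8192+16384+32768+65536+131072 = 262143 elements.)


Insertion cost: 200661 (one per element)
Resizes occur just before inserting elements 2, 3, 5, 9, ...
Elements copied at each resize: 1 + 2 + 4 + 8 + 16 + 32 + 64 + 128 + 256 + 512 + 1024 + 2048 + 4096 + 8192 + 16384 + 32768 + 65536 + 131072
Sum of copies = 262143 (geometric series: 2^k - 1)
Total = 200661 + 262143 = 462804


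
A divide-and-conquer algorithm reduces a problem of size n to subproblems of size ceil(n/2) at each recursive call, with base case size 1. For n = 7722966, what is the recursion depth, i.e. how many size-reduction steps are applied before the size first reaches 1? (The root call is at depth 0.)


Each step divides the size by 2 (rounding up); after k steps the size is ceil(n/2^k), which equals 1 exactly when 2^k >= n.
So the depth is the smallest k with 2^k >= 7722966, i.e. ceil(log_2(7722966)).
2^22 = 4194304 < 7722966 <= 8388608 = 2^23
Recursion depth = 23


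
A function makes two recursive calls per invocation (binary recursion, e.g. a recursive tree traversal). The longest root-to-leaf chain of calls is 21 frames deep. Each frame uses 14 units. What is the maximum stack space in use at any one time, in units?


Binary recursion: the two calls run one after the other, so only one root-to-leaf chain of frames is on the stack at a time.
Maximum depth (longest chain) = 21 frames
Each frame = 14 units
Max stack space = 21 * 14 = 294


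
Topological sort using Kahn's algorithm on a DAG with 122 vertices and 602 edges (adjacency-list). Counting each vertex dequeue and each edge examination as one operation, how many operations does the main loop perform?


Kahn's algorithm:
  1. Compute in-degrees: O(V + E)
  2. Process queue: each vertex dequeued once (O(V))
     each edge examined once (O(E))
Total = V + E = 122 + 602 = 724


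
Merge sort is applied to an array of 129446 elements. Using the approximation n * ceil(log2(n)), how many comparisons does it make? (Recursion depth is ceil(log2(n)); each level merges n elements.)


Merge sort divides the array into halves recursively.
Number of levels = ceil(log2(129446)) = 17
At each level, approximately n = 129446 comparisons are needed for merging.
Total comparisons ~ n * ceil(log2(n)) = 129446 * 17 = 2200582


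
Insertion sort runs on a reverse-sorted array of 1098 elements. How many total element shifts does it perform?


Sum of shifts = 1 + 2 + 3 + ... + 1097
= 1098 * 1097 / 2
= 1204506 / 2
= 602253


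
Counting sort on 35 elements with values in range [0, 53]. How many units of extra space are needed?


Output array size: 35 (to store sorted result)
Count array size: 54 (one slot per possible value, range 0 to 53)
Total extra space = 35 + 54 = 89


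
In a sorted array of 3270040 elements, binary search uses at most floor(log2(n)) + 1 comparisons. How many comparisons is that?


Halving sequence: 3270040 -> 1635020 -> 817510 -> 408755 -> 204377 -> 102188 -> 51094 -> 25547 -> 12773 -> 6386 -> 3193 -> 1596 -> 798 -> 399 -> 199 -> 99 -> 49 -> 24 -> 12 -> 6 -> 3 -> 1
Number of halvings = 21
Max comparisons = 21 + 1 = 22


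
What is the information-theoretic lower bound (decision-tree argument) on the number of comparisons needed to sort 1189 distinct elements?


A binary decision tree of height h has at most 2^h leaves and needs at least n! of them, so h >= ceil(log2(n!)).
1189! is far too large to multiply out, so use Stirling's series:
  ln(n!) ~ n ln n - n + (1/2) ln(2 pi n) + 1/(12n)  (error below 1/(360 n^3), negligible here)
  ln(1189) = 7.0808679
  n ln n = 1189 * 7.0808679 = 8419.1519
  (1/2) ln(2 pi * 1189) = (1/2) ln(7470.7073) = 4.4594
  1/(12*1189) = 0.0001
  ln(1189!) ~ 8419.1519 - 1189 + 4.4594 + 0.0001 = 7234.6114
Convert to base 2: log2(1189!) = 7234.6114 / ln 2 = 7234.6114 / 0.69314718 = 10437.3380
ceil(10437.3380) = 10438


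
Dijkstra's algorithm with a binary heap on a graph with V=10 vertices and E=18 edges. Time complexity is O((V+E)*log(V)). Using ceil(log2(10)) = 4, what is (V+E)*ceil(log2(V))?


Dijkstra with a binary heap: each vertex is extracted once, each edge may relax once.
Each heap operation costs O(log V).
V + E = 10 + 18 = 28
ceil(log2(10)) = 4 (since 2^3 = 8 < 10 <= 16 = 2^4)
Total heap work = (V+E) * ceil(log2(V)) = 28 * 4 = 112


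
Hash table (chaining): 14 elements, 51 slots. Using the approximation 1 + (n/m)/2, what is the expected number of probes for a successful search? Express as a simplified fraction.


Computing expected probes:
alpha = 14/51
= 1 + alpha/2
= 1 + 14/(2*51)
= (2*51 + 14) / (2*51)
= 116/102 = 58/51


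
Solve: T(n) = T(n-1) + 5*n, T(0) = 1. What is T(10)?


Expanding the recurrence:
T(10) = T(9) + 5*10
       = T(8) + 5*9 + 5*10
       ...
       = T(0) + 5*(1 + 2 + ... + 10)
       = 1 + 5 * 10*11/2
       = 1 + 5 * 55
       = 1 + 275 = 276


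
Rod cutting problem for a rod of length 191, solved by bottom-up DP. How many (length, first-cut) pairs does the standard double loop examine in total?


For each subproblem length i = 1..191, the inner loop considers i possible first cuts.
Total = 1 + 2 + ... + 191
= 191*(191+1)/2
= 191*192/2 = 18336


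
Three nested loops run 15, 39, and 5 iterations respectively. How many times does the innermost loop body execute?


Loop 1 (outermost): 15 iterations
Loop 2 (middle): 39 iterations per outer
Loop 3 (innermost): 5 iterations per middle
Total = 15 * 39 * 5 = 2925


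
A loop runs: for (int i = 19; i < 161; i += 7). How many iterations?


Loop starts at i = 19, increments by 7, stops when i >= 161.
Number of iterations = ceil((161 - 19) / 7)
= ceil(142 / 7)
= 21


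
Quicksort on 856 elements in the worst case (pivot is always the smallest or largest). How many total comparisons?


In the worst case, each partition step picks the worst pivot:
  Partition 1: 855 comparisons (n-1 elements to compare)
  Partition 2: 854 comparisons
  Partition 3: 853 comparisons
  Partition 4: 852 comparisons
  Partition 5: 851 comparisons
  ...
  Last partition: 0 comparisons
Total = (n-1) + (n-2) + ... + 1 + 0 = n*(n-1)/2
= 856*855/2 = 365940


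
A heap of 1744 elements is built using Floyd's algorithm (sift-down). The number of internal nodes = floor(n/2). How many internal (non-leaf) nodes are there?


Leaf nodes occupy roughly half the array.
Sift-down is called for each internal node, starting from the last one.
Internal nodes = floor(n/2) = floor(1744/2) = 872


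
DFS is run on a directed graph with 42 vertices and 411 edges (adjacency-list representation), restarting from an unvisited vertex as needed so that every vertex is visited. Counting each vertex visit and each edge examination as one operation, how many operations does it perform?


A full DFS traversal processes each vertex exactly once (push/pop on stack).
Each directed edge is examined once.
V = 42, E = 411
V + E = 453


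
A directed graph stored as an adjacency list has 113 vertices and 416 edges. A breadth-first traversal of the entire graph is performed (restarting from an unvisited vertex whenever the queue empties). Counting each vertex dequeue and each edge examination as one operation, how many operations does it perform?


A full BFS traversal dequeues each vertex once and examines each edge once.
Vertex visits: 113
Edge visits: 416
V + E = 113 + 416 = 529


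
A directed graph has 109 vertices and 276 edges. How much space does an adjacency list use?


Adjacency list: one list head per vertex + one entry per edge
Vertex heads: 109
Edge entries: 276
Total = 109 + 276 = 385


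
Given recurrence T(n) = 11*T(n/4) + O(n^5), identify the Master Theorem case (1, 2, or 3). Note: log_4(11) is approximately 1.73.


Master Theorem parameters: a=11, b=4, c=5
log_b(a) = 1.73
Compare b^c with a: 4^5 = 1024 > 11, so c > log_b(a).
Comparing c=5 vs log_b(a)=1.73:
5 > 1.73 => Case 3
Result: T(n) = O(n^5)
Master Theorem case = 3


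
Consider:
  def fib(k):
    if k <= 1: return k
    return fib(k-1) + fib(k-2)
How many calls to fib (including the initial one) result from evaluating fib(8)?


Let C(m) = total calls to evaluate fib(m). Then C(0)=C(1)=1, and
C(m) = 1 + C(m-1) + C(m-2) for m >= 2.
Build the table (each entry = 1 + previous two):
  C(0) = 1
  C(1) = 1
  C(2) = 1 + 1 + 1 = 3
  C(3) = 1 + 3 + 1 = 5
  C(4) = 1 + 5 + 3 = 9
  C(5) = 1 + 9 + 5 = 15
  C(6) = 1 + 15 + 9 = 25
  C(7) = 1 + 25 + 15 = 41
  C(8) = 1 + 41 + 25 = 67
Total calls for fib(8) = 67


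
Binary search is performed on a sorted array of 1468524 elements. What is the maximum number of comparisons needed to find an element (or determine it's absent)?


Binary search halves the search space each comparison:
  Step 1: search space = 1468524 -> 734262
  Step 2: search space = 734262 -> 367131
  Step 3: search space = 367131 -> 183565
  Step 4: search space = 183565 -> 91782
  Step 5: search space = 91782 -> 45891
  Step 6: search space = 45891 -> 22945
  Step 7: search space = 22945 -> 11472
  Step 8: search space = 11472 -> 5736
  Step 9: search space = 5736 -> 2868
  Step 10: search space = 2868 -> 1434
  Step 11: search space = 1434 -> 717
  Step 12: search space = 717 -> 358
  Step 13: search space = 358 -> 179
  Step 14: search space = 179 -> 89
  Step 15: search space = 89 -> 44
  Step 16: search space = 44 -> 22
  Step 17: search space = 22 -> 11
  Step 18: search space = 11 -> 5
  Step 19: search space = 5 -> 2
  Step 20: search space = 2 -> 1
  Step 21: search space = 1 (final check)
Maximum comparisons = floor(log2(1468524)) + 1 = 20 + 1 = 21


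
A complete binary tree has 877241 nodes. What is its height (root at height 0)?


In a complete binary tree, level k holds nodes 2^k .. 2^(k+1)-1 (1-indexed).
Height = floor(log2(n)) = floor(log2(877241)) = 19
Check: 2^19 = 524288 <= 877241 < 1048576 = 2^20


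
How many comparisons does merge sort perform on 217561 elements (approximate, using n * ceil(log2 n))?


Recursion depth: ceil(log2(217561)) = 18
Each recursion level merges n = 217561 elements
Total = 217561 * 18 = 3916098


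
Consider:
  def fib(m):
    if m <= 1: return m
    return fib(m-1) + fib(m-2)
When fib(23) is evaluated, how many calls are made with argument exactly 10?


Let N(m) = number of times fib(m) is called while evaluating fib(23).
N(23) = 1 (the initial call).
N(22) = 1 (only fib(23) calls it).
For 1 <= m <= 21: fib(m) is called by fib(m+1) and fib(m+2), so
  N(m) = N(m+1) + N(m+2).
fib(0) is called only by fib(2), so N(0) = N(2).
Walk down from m=23:
  N(23)=1, N(22)=1, N(21)=2, N(20)=3, N(19)=5, N(18)=8, N(17)=13, N(16)=21, N(15)=34, N(14)=55, N(13)=89, N(12)=144, N(11)=233, N(10)=377
N(10) = 377


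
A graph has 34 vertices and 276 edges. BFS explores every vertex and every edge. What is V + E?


A full BFS traversal dequeues each vertex once and examines each edge once.
Vertex visits: 34
Edge visits: 276
V + E = 34 + 276 = 310


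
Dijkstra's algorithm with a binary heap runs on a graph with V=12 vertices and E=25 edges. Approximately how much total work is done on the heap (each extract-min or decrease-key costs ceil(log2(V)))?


Dijkstra with a binary heap: each vertex is extracted once, each edge may relax once.
Each heap operation costs O(log V).
V + E = 12 + 25 = 37
ceil(log2(12)) = 4 (since 2^3 = 8 < 12 <= 16 = 2^4)
Total heap work = (V+E) * ceil(log2(V)) = 37 * 4 = 148


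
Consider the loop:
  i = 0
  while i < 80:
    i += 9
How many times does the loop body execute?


Starting at i = 0, each iteration adds 9.
Iterations until i >= 80:
  Iteration 1: i = 0 -> i = 9
  Iteration 2: i = 9 -> i = 18
  Iteration 3: i = 18 -> i = 27
  Iteration 4: i = 27 -> i = 36
  Iteration 5: i = 36 -> i = 45
  Iteration 6: i = 45 -> i = 54
  Iteration 7: i = 54 -> i = 63
  Iteration 8: i = 63 -> i = 72
  ... continuing ...
Total iterations = ceil(80/9) = 9


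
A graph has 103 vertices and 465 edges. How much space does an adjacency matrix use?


Adjacency matrix: V x V grid of entries
Space = V^2 = 103^2 = 103 * 103 = 10609


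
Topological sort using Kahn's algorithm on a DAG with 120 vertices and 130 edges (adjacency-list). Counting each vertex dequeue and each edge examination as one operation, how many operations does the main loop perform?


Kahn's algorithm:
  1. Compute in-degrees: O(V + E)
  2. Process queue: each vertex dequeued once (O(V))
     each edge examined once (O(E))
Total = V + E = 120 + 130 = 250


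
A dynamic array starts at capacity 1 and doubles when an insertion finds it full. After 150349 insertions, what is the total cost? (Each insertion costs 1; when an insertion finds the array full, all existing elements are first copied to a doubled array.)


Insertion cost: 150349 (one per element)
Resizes occur just before inserting elements 2, 3, 5, 9, ...
Elements copied at each resize: 1 + 2 + 4 + 8 + 16 + 32 + 64 + 128 + 256 + 512 + 1024 + 2048 + 4096 + 8192 + 16384 + 32768 + 65536 + 131072
Sum of copies = 262143 (geometric series: 2^k - 1)
Total = 150349 + 262143 = 412492


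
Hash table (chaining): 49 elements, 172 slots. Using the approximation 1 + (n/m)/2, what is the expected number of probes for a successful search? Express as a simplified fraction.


Computing expected probes:
alpha = 49/172
= 1 + alpha/2
= 1 + 49/(2*172)
= (2*172 + 49) / (2*172)
= 393/344


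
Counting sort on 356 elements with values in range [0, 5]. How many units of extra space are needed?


Output array size: 356 (to store sorted result)
Count array size: 6 (one slot per possible value, range 0 to 5)
Total extra space = 356 + 6 = 362


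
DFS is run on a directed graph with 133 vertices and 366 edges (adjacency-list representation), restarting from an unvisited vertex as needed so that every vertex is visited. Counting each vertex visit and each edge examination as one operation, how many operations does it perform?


A full DFS traversal processes each vertex exactly once (push/pop on stack).
Each directed edge is examined once.
V = 133, E = 366
V + E = 499


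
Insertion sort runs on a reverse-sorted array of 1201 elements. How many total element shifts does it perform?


Sum of shifts = 1 + 2 + 3 + ... + 1200
= 1201 * 1200 / 2
= 1441200 / 2
= 720600


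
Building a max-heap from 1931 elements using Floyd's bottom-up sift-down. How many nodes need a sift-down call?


In a heap of 1931 elements (0-indexed array):
  Last element index: 1930
  Parent of last element: floor((1930 - 1) / 2) = 964
  Internal nodes: indices 0 to 964
  Count = floor(1931/2) = 965


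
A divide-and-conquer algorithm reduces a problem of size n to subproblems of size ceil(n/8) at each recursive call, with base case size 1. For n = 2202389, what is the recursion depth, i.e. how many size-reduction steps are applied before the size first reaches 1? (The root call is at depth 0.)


Each step divides the size by 8 (rounding up); after k steps the size is ceil(n/8^k), which equals 1 exactly when 8^k >= n.
So the depth is the smallest k with 8^k >= 2202389, i.e. ceil(log_8(2202389)).
8^7 = 2097152 < 2202389 <= 16777216 = 8^8
Recursion depth = 8


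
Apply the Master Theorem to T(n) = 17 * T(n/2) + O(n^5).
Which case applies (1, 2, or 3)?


The Master Theorem: T(n) = a*T(n/b) + O(n^c)
  a = 17, b = 2, c = 5
log_b(a) = log_2(17) ~ 4.087
Compare b^c with a: 2^5 = 32 > 17, so c > log_b(a).
Since c > log_b(a), Case 3 applies.
T(n) = O(n^5)
Master Theorem case = 3


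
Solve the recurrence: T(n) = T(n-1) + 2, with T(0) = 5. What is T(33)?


Unrolling the recurrence:
T(33) = T(32) + 2
       = T(31) + 2 + 2
       = T(30) + 2*3
       ...
       = T(0) + 2*33
       = 5 + 66 = 71


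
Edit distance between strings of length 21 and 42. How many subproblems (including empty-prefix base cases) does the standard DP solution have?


The table includes base cases (empty prefixes).
Rows: (m+1) = 22
Columns: (n+1) = 43
Total = 22 * 43 = 946


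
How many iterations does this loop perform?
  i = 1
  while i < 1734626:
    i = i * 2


The loop variable doubles each iteration:
i = 1 -> 2 -> 4 -> 8 -> 16 -> 32 -> 64 -> 128 -> 256 -> 512 -> 1024 -> 2048 -> 4096 -> 8192 -> 16384 -> 32768 -> 65536 -> 131072 -> 262144 -> 524288 -> 1048576 -> 2097152 (stop, 2097152 >= 1734626)
Number of doublings = ceil(log2(1734626)) = 21


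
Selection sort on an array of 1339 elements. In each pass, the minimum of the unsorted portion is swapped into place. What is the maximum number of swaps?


Selection sort performs one swap per pass:
  Pass 1: find min in positions 0 to 1338, swap with position 0
  Pass 2: find min in positions 1 to 1338, swap with position 1
  Pass 3: find min in positions 2 to 1338, swap with position 2
  Pass 4: find min in positions 3 to 1338, swap with position 3
  Pass 5: find min in positions 4 to 1338, swap with position 4
  ... (1333 more passes)
Total passes (and swaps) = n - 1 = 1339 - 1 = 1338


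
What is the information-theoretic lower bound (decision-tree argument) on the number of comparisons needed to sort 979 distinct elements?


A binary decision tree of height h has at most 2^h leaves and needs at least n! of them, so h >= ceil(log2(n!)).
979! is far too large to multiply out, so use Stirling's series:
  ln(n!) ~ n ln n - n + (1/2) ln(2 pi n) + 1/(12n)  (error below 1/(360 n^3), negligible here)
  ln(979) = 6.8865316
  n ln n = 979 * 6.8865316 = 6741.9144
  (1/2) ln(2 pi * 979) = (1/2) ln(6151.2384) = 4.3622
  1/(12*979) = 0.0001
  ln(979!) ~ 6741.9144 - 979 + 4.3622 + 0.0001 = 5767.2767
Convert to base 2: log2(979!) = 5767.2767 / ln 2 = 5767.2767 / 0.69314718 = 8320.4215
ceil(8320.4215) = 8321


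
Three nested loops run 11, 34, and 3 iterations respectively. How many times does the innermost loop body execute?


Loop 1 (outermost): 11 iterations
Loop 2 (middle): 34 iterations per outer
Loop 3 (innermost): 3 iterations per middle
Total = 11 * 34 * 3 = 1122


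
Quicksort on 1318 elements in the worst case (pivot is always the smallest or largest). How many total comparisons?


In the worst case, each partition step picks the worst pivot:
  Partition 1: 1317 comparisons (n-1 elements to compare)
  Partition 2: 1316 comparisons
  Partition 3: 1315 comparisons
  Partition 4: 1314 comparisons
  Partition 5: 1313 comparisons
  ...
  Last partition: 0 comparisons
Total = (n-1) + (n-2) + ... + 1 + 0 = n*(n-1)/2
= 1318*1317/2 = 867903


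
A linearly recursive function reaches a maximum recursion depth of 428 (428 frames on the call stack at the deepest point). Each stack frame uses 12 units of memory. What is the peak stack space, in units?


Maximum recursion depth = 428 frames
Memory per frame = 12 units
Total stack space = depth * frame_size
= 428 * 12 = 5136


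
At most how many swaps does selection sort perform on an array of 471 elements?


Each of the 470 passes places one element in its final position.
Pass 1: swap minimum into position 0
Pass 2: swap minimum of remaining into position 1
...
Pass 470: last two elements, one swap
Maximum swaps = 471 - 1 = 470


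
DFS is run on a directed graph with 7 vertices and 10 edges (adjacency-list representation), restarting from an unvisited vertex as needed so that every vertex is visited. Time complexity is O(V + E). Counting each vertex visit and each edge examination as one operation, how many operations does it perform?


A full DFS traversal processes each vertex exactly once (push/pop on stack).
Each directed edge is examined once.
V = 7, E = 10
V + E = 17


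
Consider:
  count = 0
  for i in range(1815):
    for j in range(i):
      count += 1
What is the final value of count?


For each i, the inner loop runs i times:
  i=0: inner runs 0 times
  i=1: inner runs 1 time
  i=2: inner runs 2 times
  i=3: inner runs 3 times
  i=4: inner runs 4 times
  i=5: inner runs 5 times
  i=6: inner runs 6 times
  i=7: inner runs 7 times
  ...
Total = 0 + 1 + 2 + ... + 1814 = 1815*(1815-1)/2 = 1646205


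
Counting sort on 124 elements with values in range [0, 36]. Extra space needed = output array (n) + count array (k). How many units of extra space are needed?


Output array size: 124 (to store sorted result)
Count array size: 37 (one slot per possible value, range 0 to 36)
Total extra space = 124 + 37 = 161


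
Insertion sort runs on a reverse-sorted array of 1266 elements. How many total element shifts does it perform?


Sum of shifts = 1 + 2 + 3 + ... + 1265
= 1266 * 1265 / 2
= 1601490 / 2
= 800745


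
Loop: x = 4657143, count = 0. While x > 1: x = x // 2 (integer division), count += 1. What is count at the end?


The variable x halves each step:
x = 4657143 -> 2328571 -> 1164285 -> 582142 -> 291071 -> 145535 -> 72767 -> 36383 -> 18191 -> 9095 -> 4547 -> 2273 -> 1136 -> 568 -> 284 -> 142 -> 71 -> 35 -> 17 -> 8 -> 4 -> 2 -> 1
Number of halvings = floor(log2(4657143)) = 22


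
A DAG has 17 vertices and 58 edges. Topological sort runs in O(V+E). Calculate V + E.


V = 17 (vertex processing)
E = 58 (edge processing)
V + E = 17 + 58 = 75


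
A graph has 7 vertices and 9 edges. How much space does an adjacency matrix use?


Adjacency matrix: V x V grid of entries
Space = V^2 = 7^2 = 7 * 7 = 49


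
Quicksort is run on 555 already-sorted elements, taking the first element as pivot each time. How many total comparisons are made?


Sum of comparisons per partition:
554 + 553 + ... + 1 + 0
= 555 * (555 - 1) / 2
= 555 * 554 / 2
= 153735


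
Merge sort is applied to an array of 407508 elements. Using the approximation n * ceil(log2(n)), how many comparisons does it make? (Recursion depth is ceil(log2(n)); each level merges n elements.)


Merge sort divides the array into halves recursively.
Number of levels = ceil(log2(407508)) = 19
At each level, approximately n = 407508 comparisons are needed for merging.
Total comparisons ~ n * ceil(log2(n)) = 407508 * 19 = 7742652


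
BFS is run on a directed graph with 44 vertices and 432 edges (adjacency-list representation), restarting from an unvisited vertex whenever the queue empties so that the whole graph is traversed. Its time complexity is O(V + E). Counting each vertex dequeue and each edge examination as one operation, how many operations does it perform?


A full BFS traversal dequeues each vertex exactly once and examines each directed edge exactly once.
V = 44 (vertex processing cost)
E = 432 (edge examination cost)
Total operations proportional to V + E = 44 + 432 = 476


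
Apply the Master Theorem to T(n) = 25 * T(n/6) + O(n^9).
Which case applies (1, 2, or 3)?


The Master Theorem: T(n) = a*T(n/b) + O(n^c)
  a = 25, b = 6, c = 9
log_b(a) = log_6(25) ~ 1.796
Compare b^c with a: 6^9 = 10077696 > 25, so c > log_b(a).
Since c > log_b(a), Case 3 applies.
T(n) = O(n^9)
Master Theorem case = 3


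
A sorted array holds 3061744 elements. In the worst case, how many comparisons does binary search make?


Halving sequence: 3061744 -> 1530872 -> 765436 -> 382718 -> 191359 -> 95679 -> 47839 -> 23919 -> 11959 -> 5979 -> 2989 -> 1494 -> 747 -> 373 -> 186 -> 93 -> 46 -> 23 -> 11 -> 5 -> 2 -> 1
Number of halvings = 21
Max comparisons = 21 + 1 = 22


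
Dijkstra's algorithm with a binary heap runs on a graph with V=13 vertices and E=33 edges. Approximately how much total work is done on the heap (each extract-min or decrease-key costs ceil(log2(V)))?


Dijkstra with a binary heap: each vertex is extracted once, each edge may relax once.
Each heap operation costs O(log V).
V + E = 13 + 33 = 46
ceil(log2(13)) = 4 (since 2^3 = 8 < 13 <= 16 = 2^4)
Total heap work = (V+E) * ceil(log2(V)) = 46 * 4 = 184


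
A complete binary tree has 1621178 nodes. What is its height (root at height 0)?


In a complete binary tree, level k holds nodes 2^k .. 2^(k+1)-1 (1-indexed).
Height = floor(log2(n)) = floor(log2(1621178)) = 20
Check: 2^20 = 1048576 <= 1621178 < 2097152 = 2^21


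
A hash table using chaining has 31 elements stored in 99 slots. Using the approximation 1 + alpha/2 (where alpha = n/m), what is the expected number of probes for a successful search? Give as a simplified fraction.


Load factor alpha = n/m = 31/99
Expected probes = 1 + alpha/2 = 1 + 31/(2*99)
= 1 + 31/198
= 198/198 + 31/198
= 229/198


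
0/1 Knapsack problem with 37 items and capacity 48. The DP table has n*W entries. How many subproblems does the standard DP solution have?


The DP table is indexed by (item, capacity).
Rows: 37 items
Columns: 48 capacity values (1 to W)
Total subproblems = 37 * 48 = 1776


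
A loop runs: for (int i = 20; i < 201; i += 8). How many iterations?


Loop starts at i = 20, increments by 8, stops when i >= 201.
Number of iterations = ceil((201 - 20) / 8)
= ceil(181 / 8)
= 23


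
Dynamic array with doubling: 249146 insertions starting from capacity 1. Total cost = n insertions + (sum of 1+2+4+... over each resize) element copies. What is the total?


n = 249146
Insertion costs: 249146
Resizes copy 1, 2, 4, ... up to the largest power of 2 that is <= n-1 = 249145, i.e. 131072.
Copy costs = 1 + 2 + 4 + 8 + 16 + 32 + 64 + 128 + 256 + 512 + 1024 + 2048 + 4096 + 8192 + 16384 + 32768 + 65536 + 131072 = 262143
Total = 249146 + 262143 = 511289


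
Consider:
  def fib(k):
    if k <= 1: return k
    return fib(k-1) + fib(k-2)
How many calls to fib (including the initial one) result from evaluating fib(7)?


Let C(m) = total calls to evaluate fib(m). Then C(0)=C(1)=1, and
C(m) = 1 + C(m-1) + C(m-2) for m >= 2.
Build the table (each entry = 1 + previous two):
  C(0) = 1
  C(1) = 1
  C(2) = 1 + 1 + 1 = 3
  C(3) = 1 + 3 + 1 = 5
  C(4) = 1 + 5 + 3 = 9
  C(5) = 1 + 9 + 5 = 15
  C(6) = 1 + 15 + 9 = 25
  C(7) = 1 + 25 + 15 = 41
Total calls for fib(7) = 41


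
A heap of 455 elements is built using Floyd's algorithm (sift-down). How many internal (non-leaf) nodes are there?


Leaf nodes occupy roughly half the array.
Sift-down is called for each internal node, starting from the last one.
Internal nodes = floor(n/2) = floor(455/2) = 227


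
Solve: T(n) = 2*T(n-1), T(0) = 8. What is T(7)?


Unrolling:
T(7) = 2*T(6) = 2^2*T(5) = ... = 2^7*T(0)
= 2^7 * 8
= 128 * 8 = 1024


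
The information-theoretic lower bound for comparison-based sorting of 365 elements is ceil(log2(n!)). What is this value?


A binary decision tree of height h has at most 2^h leaves and needs at least n! of them, so h >= ceil(log2(n!)).
365! is far too large to multiply out, so use Stirling's series:
  ln(n!) ~ n ln n - n + (1/2) ln(2 pi n) + 1/(12n)  (error below 1/(360 n^3), negligible here)
  ln(365) = 5.8998974
  n ln n = 365 * 5.8998974 = 2153.4626
  (1/2) ln(2 pi * 365) = (1/2) ln(2293.3626) = 3.8689
  1/(12*365) = 0.0002
  ln(365!) ~ 2153.4626 - 365 + 3.8689 + 0.0002 = 1792.3317
Convert to base 2: log2(365!) = 1792.3317 / ln 2 = 1792.3317 / 0.69314718 = 2585.7881
ceil(2585.7881) = 2586


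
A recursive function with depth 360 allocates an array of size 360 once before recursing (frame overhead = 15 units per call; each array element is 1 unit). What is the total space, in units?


Array allocation: 360 units (allocated once)
Stack frames: 360 deep * 15 per frame = 5400 units
Total = 360 + 5400 = 5760


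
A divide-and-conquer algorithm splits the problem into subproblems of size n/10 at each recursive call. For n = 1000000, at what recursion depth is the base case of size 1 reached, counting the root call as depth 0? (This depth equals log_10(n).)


At each depth, the problem size is divided by 10:
  Depth 0: problem size = 1000000
  Depth 1: problem size = 100000
  Depth 2: problem size = 10000
  Depth 3: problem size = 1000
  Depth 4: problem size = 100
  Depth 5: problem size = 10
  Depth 6: problem size = 1 (base case)
The base case is reached at depth log_10(1000000) = 6 (the tree has 7 levels counting depth 0, but the depth asked for is 6).
Recursion depth = 6


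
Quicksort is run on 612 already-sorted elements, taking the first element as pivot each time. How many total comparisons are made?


Sum of comparisons per partition:
611 + 610 + ... + 1 + 0
= 612 * (612 - 1) / 2
= 612 * 611 / 2
= 186966


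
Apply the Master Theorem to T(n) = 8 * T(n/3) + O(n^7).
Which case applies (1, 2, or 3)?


The Master Theorem: T(n) = a*T(n/b) + O(n^c)
  a = 8, b = 3, c = 7
log_b(a) = log_3(8) ~ 1.893
Compare b^c with a: 3^7 = 2187 > 8, so c > log_b(a).
Since c > log_b(a), Case 3 applies.
T(n) = O(n^7)
Master Theorem case = 3


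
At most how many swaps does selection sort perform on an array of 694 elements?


Each of the 693 passes places one element in its final position.
Pass 1: swap minimum into position 0
Pass 2: swap minimum of remaining into position 1
...
Pass 693: last two elements, one swap
Maximum swaps = 694 - 1 = 693


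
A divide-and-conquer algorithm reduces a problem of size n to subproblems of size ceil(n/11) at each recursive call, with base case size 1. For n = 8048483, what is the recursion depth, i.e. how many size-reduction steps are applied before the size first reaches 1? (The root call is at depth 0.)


Each step divides the size by 11 (rounding up); after k steps the size is ceil(n/11^k), which equals 1 exactly when 11^k >= n.
So the depth is the smallest k with 11^k >= 8048483, i.e. ceil(log_11(8048483)).
11^6 = 1771561 < 8048483 <= 19487171 = 11^7
Recursion depth = 7


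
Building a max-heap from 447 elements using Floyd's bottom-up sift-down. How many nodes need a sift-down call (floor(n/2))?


In a heap of 447 elements (0-indexed array):
  Last element index: 446
  Parent of last element: floor((446 - 1) / 2) = 222
  Internal nodes: indices 0 to 222
  Count = floor(447/2) = 223
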